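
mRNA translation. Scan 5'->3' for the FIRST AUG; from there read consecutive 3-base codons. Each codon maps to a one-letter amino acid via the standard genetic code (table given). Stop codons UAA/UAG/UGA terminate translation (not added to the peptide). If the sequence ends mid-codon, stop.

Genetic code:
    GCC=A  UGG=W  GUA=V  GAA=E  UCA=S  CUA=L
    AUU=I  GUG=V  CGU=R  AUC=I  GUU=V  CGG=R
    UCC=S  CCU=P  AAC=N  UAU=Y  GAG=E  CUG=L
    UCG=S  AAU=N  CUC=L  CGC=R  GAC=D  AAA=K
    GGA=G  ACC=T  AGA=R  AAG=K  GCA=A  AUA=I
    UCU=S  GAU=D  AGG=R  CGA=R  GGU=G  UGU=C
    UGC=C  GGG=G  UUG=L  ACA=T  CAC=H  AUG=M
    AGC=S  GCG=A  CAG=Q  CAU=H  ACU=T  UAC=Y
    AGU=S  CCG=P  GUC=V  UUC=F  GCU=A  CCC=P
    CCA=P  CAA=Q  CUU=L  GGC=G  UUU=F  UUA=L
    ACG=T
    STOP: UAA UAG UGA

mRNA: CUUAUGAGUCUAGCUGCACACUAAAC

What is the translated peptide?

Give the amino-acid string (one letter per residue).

Answer: MSLAAH

Derivation:
start AUG at pos 3
pos 3: AUG -> M; peptide=M
pos 6: AGU -> S; peptide=MS
pos 9: CUA -> L; peptide=MSL
pos 12: GCU -> A; peptide=MSLA
pos 15: GCA -> A; peptide=MSLAA
pos 18: CAC -> H; peptide=MSLAAH
pos 21: UAA -> STOP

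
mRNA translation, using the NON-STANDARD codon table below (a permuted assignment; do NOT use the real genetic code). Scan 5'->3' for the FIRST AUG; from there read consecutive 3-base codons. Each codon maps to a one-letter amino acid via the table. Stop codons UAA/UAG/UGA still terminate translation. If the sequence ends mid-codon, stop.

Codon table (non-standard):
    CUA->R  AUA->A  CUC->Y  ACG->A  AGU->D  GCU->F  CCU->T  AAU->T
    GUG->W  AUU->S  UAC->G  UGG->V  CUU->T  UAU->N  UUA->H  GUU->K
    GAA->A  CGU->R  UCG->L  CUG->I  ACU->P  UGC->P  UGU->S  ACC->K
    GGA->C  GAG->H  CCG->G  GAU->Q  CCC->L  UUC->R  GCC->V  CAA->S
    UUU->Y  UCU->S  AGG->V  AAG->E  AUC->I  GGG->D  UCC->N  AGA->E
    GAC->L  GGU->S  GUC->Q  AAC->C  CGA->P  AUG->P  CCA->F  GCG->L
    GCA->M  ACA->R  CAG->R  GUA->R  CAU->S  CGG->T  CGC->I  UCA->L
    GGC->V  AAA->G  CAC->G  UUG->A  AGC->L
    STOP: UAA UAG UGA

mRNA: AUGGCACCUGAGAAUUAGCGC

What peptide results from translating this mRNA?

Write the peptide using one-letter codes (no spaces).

start AUG at pos 0
pos 0: AUG -> P; peptide=P
pos 3: GCA -> M; peptide=PM
pos 6: CCU -> T; peptide=PMT
pos 9: GAG -> H; peptide=PMTH
pos 12: AAU -> T; peptide=PMTHT
pos 15: UAG -> STOP

Answer: PMTHT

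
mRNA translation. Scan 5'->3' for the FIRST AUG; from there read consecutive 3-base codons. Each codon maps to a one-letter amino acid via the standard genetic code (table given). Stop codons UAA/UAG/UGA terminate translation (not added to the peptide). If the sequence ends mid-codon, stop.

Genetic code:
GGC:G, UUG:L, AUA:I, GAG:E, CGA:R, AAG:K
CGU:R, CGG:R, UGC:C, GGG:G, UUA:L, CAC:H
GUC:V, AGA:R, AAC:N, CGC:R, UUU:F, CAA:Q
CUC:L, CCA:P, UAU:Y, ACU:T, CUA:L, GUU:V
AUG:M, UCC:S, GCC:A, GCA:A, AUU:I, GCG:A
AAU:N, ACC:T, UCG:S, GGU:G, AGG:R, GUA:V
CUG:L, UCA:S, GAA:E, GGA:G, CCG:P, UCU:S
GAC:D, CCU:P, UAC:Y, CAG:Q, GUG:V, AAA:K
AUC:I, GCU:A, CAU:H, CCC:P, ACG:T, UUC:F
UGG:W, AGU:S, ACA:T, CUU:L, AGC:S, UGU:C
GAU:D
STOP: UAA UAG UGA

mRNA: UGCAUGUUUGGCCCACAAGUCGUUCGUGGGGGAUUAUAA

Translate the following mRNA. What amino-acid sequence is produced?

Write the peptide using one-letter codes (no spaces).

Answer: MFGPQVVRGGL

Derivation:
start AUG at pos 3
pos 3: AUG -> M; peptide=M
pos 6: UUU -> F; peptide=MF
pos 9: GGC -> G; peptide=MFG
pos 12: CCA -> P; peptide=MFGP
pos 15: CAA -> Q; peptide=MFGPQ
pos 18: GUC -> V; peptide=MFGPQV
pos 21: GUU -> V; peptide=MFGPQVV
pos 24: CGU -> R; peptide=MFGPQVVR
pos 27: GGG -> G; peptide=MFGPQVVRG
pos 30: GGA -> G; peptide=MFGPQVVRGG
pos 33: UUA -> L; peptide=MFGPQVVRGGL
pos 36: UAA -> STOP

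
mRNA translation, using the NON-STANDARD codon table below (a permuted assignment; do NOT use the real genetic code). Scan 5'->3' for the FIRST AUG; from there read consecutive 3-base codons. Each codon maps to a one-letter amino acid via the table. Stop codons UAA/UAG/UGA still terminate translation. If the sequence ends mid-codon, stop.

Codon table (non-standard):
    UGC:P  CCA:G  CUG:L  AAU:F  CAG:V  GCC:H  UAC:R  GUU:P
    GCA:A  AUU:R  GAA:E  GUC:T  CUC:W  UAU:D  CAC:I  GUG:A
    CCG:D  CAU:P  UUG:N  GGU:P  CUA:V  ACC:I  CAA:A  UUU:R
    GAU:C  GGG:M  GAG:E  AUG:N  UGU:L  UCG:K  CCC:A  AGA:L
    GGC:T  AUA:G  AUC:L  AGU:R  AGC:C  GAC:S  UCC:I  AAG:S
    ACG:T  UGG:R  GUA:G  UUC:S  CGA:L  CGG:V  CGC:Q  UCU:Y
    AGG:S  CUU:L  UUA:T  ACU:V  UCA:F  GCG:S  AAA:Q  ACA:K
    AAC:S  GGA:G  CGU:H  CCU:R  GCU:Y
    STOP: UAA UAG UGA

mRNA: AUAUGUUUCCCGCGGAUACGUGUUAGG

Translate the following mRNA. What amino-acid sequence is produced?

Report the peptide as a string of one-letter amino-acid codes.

Answer: NRASCTL

Derivation:
start AUG at pos 2
pos 2: AUG -> N; peptide=N
pos 5: UUU -> R; peptide=NR
pos 8: CCC -> A; peptide=NRA
pos 11: GCG -> S; peptide=NRAS
pos 14: GAU -> C; peptide=NRASC
pos 17: ACG -> T; peptide=NRASCT
pos 20: UGU -> L; peptide=NRASCTL
pos 23: UAG -> STOP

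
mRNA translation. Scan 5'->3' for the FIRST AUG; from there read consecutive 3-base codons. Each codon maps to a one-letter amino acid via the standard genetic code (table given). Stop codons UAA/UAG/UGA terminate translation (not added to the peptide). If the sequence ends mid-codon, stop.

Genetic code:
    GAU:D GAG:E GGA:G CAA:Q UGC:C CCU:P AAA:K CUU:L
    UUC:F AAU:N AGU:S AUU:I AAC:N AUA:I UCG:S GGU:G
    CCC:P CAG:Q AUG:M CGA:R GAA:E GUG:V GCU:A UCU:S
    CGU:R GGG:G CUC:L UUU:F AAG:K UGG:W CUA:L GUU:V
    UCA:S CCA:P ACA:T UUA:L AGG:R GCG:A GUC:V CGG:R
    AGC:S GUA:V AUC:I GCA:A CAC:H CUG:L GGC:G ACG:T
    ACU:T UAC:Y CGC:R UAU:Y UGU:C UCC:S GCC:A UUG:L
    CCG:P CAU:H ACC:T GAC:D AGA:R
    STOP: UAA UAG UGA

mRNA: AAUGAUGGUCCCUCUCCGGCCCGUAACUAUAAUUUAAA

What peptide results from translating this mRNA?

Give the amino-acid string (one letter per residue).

Answer: MMVPLRPVTII

Derivation:
start AUG at pos 1
pos 1: AUG -> M; peptide=M
pos 4: AUG -> M; peptide=MM
pos 7: GUC -> V; peptide=MMV
pos 10: CCU -> P; peptide=MMVP
pos 13: CUC -> L; peptide=MMVPL
pos 16: CGG -> R; peptide=MMVPLR
pos 19: CCC -> P; peptide=MMVPLRP
pos 22: GUA -> V; peptide=MMVPLRPV
pos 25: ACU -> T; peptide=MMVPLRPVT
pos 28: AUA -> I; peptide=MMVPLRPVTI
pos 31: AUU -> I; peptide=MMVPLRPVTII
pos 34: UAA -> STOP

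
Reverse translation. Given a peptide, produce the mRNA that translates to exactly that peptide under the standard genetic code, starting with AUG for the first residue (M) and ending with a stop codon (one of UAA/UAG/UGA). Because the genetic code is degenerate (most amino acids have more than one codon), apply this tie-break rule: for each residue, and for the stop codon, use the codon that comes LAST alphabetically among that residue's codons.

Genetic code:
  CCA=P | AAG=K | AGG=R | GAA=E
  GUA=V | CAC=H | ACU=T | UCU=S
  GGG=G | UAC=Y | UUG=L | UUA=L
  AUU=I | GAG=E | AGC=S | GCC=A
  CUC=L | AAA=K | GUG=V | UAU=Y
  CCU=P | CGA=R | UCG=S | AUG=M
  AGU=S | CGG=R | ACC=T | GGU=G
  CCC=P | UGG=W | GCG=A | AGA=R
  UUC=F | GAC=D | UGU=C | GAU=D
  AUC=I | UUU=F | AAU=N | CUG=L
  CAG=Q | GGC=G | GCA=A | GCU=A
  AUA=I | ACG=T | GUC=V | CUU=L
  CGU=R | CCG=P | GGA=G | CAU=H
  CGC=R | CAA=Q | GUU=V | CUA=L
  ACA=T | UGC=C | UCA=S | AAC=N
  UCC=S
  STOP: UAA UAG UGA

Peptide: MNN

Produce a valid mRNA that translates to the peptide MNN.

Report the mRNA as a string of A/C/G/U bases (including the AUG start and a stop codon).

residue 1: M -> AUG (start codon)
residue 2: N codons sorted = AAC,AAU -> pick last = AAU
residue 3: N codons sorted = AAC,AAU -> pick last = AAU
terminator: stop codons sorted = UAA,UAG,UGA -> pick last = UGA

Answer: mRNA: AUGAAUAAUUGA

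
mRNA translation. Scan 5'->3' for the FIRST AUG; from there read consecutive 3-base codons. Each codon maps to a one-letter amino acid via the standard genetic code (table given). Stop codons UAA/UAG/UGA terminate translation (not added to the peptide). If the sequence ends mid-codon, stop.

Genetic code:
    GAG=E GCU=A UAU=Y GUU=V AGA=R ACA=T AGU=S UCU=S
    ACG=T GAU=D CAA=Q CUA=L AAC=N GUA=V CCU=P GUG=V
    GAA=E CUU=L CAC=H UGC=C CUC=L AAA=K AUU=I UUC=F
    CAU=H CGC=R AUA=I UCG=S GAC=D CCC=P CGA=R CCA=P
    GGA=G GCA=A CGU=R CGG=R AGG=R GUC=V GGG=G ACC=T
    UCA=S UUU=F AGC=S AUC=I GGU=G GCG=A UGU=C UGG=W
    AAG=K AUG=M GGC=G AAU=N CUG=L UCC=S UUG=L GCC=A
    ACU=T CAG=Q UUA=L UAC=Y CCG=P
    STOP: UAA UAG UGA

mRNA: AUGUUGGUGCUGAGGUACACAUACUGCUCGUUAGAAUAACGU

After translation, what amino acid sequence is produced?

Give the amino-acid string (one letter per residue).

start AUG at pos 0
pos 0: AUG -> M; peptide=M
pos 3: UUG -> L; peptide=ML
pos 6: GUG -> V; peptide=MLV
pos 9: CUG -> L; peptide=MLVL
pos 12: AGG -> R; peptide=MLVLR
pos 15: UAC -> Y; peptide=MLVLRY
pos 18: ACA -> T; peptide=MLVLRYT
pos 21: UAC -> Y; peptide=MLVLRYTY
pos 24: UGC -> C; peptide=MLVLRYTYC
pos 27: UCG -> S; peptide=MLVLRYTYCS
pos 30: UUA -> L; peptide=MLVLRYTYCSL
pos 33: GAA -> E; peptide=MLVLRYTYCSLE
pos 36: UAA -> STOP

Answer: MLVLRYTYCSLE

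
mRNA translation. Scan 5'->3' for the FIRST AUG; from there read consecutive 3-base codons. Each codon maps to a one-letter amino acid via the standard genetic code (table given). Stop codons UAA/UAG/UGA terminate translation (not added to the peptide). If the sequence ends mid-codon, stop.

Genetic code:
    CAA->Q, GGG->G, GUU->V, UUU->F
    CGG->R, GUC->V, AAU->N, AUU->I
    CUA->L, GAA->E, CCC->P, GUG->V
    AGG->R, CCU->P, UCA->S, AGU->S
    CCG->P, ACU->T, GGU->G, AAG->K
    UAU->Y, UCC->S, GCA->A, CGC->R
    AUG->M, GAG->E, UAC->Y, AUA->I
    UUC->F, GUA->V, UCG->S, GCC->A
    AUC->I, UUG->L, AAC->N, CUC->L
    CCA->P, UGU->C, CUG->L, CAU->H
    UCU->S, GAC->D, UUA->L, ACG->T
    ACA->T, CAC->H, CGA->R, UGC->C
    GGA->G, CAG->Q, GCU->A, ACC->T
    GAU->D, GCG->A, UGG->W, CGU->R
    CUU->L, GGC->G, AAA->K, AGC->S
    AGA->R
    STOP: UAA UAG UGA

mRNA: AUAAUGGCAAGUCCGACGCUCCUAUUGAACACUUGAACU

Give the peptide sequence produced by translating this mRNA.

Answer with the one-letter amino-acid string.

Answer: MASPTLLLNT

Derivation:
start AUG at pos 3
pos 3: AUG -> M; peptide=M
pos 6: GCA -> A; peptide=MA
pos 9: AGU -> S; peptide=MAS
pos 12: CCG -> P; peptide=MASP
pos 15: ACG -> T; peptide=MASPT
pos 18: CUC -> L; peptide=MASPTL
pos 21: CUA -> L; peptide=MASPTLL
pos 24: UUG -> L; peptide=MASPTLLL
pos 27: AAC -> N; peptide=MASPTLLLN
pos 30: ACU -> T; peptide=MASPTLLLNT
pos 33: UGA -> STOP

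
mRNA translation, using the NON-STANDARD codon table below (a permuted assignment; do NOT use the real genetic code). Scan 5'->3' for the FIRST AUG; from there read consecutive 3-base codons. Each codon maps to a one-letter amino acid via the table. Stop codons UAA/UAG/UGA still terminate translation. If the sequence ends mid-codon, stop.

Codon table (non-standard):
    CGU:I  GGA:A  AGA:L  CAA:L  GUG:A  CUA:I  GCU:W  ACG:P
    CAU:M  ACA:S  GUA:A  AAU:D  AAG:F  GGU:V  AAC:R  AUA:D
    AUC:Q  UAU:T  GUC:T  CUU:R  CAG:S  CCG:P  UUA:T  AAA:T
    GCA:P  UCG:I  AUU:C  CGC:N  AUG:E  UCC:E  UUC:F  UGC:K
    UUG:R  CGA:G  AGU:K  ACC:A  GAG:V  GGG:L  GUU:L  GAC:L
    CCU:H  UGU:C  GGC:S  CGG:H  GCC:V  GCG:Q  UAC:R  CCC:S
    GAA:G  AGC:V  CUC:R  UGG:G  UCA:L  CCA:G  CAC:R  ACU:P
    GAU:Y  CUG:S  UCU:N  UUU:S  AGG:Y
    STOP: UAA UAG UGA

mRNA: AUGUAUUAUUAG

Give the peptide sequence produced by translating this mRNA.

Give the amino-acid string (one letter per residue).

Answer: ETT

Derivation:
start AUG at pos 0
pos 0: AUG -> E; peptide=E
pos 3: UAU -> T; peptide=ET
pos 6: UAU -> T; peptide=ETT
pos 9: UAG -> STOP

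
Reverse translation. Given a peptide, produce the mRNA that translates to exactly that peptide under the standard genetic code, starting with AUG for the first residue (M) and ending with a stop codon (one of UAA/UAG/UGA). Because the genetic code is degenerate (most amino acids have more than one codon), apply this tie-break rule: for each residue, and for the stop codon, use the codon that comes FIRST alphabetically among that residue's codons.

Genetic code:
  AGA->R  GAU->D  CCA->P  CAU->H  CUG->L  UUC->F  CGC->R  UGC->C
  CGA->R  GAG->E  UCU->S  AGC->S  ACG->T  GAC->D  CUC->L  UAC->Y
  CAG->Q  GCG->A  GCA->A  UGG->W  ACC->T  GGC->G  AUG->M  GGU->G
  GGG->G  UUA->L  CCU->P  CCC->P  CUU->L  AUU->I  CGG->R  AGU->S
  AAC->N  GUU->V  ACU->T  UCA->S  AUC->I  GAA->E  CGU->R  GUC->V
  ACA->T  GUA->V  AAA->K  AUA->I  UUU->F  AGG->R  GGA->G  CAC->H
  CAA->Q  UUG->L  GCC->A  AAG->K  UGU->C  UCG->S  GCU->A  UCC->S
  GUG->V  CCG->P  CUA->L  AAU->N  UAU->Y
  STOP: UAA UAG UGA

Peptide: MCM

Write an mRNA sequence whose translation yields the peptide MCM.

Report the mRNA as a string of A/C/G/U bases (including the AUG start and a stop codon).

residue 1: M -> AUG (start codon)
residue 2: C codons sorted = UGC,UGU -> pick first = UGC
residue 3: M -> AUG (only codon)
terminator: stop codons sorted = UAA,UAG,UGA -> pick first = UAA

Answer: mRNA: AUGUGCAUGUAA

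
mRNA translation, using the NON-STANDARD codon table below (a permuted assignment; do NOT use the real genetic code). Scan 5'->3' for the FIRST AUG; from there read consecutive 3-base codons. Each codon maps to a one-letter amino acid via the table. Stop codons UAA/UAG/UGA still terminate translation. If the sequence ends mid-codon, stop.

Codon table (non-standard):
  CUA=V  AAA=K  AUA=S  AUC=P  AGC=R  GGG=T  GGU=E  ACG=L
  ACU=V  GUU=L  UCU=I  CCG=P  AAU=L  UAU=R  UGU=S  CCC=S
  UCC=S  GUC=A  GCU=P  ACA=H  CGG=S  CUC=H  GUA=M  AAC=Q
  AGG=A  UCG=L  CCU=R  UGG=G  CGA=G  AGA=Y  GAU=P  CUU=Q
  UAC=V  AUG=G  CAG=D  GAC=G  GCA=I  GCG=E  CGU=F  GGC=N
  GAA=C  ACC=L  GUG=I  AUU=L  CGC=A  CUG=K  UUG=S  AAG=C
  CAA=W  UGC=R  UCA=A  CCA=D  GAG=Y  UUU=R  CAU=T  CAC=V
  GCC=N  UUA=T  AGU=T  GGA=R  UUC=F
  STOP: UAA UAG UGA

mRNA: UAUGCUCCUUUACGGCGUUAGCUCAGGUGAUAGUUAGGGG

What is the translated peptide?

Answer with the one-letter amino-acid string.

Answer: GHQVNLRAEPT

Derivation:
start AUG at pos 1
pos 1: AUG -> G; peptide=G
pos 4: CUC -> H; peptide=GH
pos 7: CUU -> Q; peptide=GHQ
pos 10: UAC -> V; peptide=GHQV
pos 13: GGC -> N; peptide=GHQVN
pos 16: GUU -> L; peptide=GHQVNL
pos 19: AGC -> R; peptide=GHQVNLR
pos 22: UCA -> A; peptide=GHQVNLRA
pos 25: GGU -> E; peptide=GHQVNLRAE
pos 28: GAU -> P; peptide=GHQVNLRAEP
pos 31: AGU -> T; peptide=GHQVNLRAEPT
pos 34: UAG -> STOP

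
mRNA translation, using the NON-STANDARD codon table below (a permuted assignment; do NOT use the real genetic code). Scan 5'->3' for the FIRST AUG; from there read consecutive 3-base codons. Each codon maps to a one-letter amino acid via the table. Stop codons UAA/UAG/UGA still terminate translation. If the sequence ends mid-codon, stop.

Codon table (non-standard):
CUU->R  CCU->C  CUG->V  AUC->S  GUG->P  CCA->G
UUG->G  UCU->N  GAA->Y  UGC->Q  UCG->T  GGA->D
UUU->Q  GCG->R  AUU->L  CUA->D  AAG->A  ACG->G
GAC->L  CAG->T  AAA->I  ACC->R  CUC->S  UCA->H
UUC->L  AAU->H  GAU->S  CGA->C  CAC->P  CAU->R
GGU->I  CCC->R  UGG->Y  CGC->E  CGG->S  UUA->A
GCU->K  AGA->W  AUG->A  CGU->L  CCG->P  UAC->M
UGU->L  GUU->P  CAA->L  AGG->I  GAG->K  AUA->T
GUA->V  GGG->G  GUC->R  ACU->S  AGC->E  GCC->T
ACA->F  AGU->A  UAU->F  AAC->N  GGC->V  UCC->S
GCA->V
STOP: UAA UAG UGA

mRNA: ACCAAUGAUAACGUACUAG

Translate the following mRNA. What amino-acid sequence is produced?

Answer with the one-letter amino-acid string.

start AUG at pos 4
pos 4: AUG -> A; peptide=A
pos 7: AUA -> T; peptide=AT
pos 10: ACG -> G; peptide=ATG
pos 13: UAC -> M; peptide=ATGM
pos 16: UAG -> STOP

Answer: ATGM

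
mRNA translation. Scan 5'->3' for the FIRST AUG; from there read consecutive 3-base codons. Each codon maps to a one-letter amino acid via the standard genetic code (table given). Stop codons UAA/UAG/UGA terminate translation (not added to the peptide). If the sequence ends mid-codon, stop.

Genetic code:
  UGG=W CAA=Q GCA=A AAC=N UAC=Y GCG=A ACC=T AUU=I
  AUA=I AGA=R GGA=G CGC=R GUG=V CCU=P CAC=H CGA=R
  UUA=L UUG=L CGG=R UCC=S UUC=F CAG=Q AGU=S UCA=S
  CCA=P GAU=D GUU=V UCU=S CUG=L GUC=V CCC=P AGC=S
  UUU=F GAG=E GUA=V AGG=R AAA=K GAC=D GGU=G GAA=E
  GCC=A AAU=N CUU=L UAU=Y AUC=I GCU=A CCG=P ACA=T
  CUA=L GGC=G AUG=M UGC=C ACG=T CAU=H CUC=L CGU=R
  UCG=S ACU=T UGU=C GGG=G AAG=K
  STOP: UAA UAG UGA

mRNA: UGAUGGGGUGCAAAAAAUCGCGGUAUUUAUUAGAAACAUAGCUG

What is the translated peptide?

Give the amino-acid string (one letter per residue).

start AUG at pos 2
pos 2: AUG -> M; peptide=M
pos 5: GGG -> G; peptide=MG
pos 8: UGC -> C; peptide=MGC
pos 11: AAA -> K; peptide=MGCK
pos 14: AAA -> K; peptide=MGCKK
pos 17: UCG -> S; peptide=MGCKKS
pos 20: CGG -> R; peptide=MGCKKSR
pos 23: UAU -> Y; peptide=MGCKKSRY
pos 26: UUA -> L; peptide=MGCKKSRYL
pos 29: UUA -> L; peptide=MGCKKSRYLL
pos 32: GAA -> E; peptide=MGCKKSRYLLE
pos 35: ACA -> T; peptide=MGCKKSRYLLET
pos 38: UAG -> STOP

Answer: MGCKKSRYLLET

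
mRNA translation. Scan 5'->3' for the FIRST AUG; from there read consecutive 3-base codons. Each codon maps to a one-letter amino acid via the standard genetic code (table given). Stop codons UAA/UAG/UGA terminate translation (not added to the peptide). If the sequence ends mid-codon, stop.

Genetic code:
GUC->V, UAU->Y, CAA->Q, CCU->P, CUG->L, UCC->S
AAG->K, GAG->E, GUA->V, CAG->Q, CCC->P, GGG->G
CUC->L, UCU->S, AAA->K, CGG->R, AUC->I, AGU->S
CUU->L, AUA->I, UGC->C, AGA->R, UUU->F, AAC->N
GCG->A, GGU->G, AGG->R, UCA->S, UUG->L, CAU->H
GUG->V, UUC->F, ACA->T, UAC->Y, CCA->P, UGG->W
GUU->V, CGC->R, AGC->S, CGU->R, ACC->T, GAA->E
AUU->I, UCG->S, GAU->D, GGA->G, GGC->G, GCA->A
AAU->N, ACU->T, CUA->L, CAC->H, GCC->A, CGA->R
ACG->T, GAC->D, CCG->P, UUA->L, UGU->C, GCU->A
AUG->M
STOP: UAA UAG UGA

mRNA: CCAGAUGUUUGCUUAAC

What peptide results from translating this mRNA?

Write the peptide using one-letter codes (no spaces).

start AUG at pos 4
pos 4: AUG -> M; peptide=M
pos 7: UUU -> F; peptide=MF
pos 10: GCU -> A; peptide=MFA
pos 13: UAA -> STOP

Answer: MFA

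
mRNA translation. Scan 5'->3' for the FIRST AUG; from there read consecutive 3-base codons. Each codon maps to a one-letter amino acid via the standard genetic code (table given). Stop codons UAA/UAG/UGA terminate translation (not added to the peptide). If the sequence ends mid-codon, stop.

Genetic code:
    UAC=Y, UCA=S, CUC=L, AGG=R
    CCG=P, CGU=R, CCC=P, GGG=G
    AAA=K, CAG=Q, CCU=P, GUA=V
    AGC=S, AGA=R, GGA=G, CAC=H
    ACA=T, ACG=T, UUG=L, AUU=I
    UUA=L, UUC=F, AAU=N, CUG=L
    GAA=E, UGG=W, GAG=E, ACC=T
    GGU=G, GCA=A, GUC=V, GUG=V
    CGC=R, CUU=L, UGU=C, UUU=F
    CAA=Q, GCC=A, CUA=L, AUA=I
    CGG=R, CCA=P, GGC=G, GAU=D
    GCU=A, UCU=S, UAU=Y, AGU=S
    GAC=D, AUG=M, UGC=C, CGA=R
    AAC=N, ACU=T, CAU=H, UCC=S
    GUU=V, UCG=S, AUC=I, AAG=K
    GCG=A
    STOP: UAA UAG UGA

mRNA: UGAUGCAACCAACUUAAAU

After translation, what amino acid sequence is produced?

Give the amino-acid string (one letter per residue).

start AUG at pos 2
pos 2: AUG -> M; peptide=M
pos 5: CAA -> Q; peptide=MQ
pos 8: CCA -> P; peptide=MQP
pos 11: ACU -> T; peptide=MQPT
pos 14: UAA -> STOP

Answer: MQPT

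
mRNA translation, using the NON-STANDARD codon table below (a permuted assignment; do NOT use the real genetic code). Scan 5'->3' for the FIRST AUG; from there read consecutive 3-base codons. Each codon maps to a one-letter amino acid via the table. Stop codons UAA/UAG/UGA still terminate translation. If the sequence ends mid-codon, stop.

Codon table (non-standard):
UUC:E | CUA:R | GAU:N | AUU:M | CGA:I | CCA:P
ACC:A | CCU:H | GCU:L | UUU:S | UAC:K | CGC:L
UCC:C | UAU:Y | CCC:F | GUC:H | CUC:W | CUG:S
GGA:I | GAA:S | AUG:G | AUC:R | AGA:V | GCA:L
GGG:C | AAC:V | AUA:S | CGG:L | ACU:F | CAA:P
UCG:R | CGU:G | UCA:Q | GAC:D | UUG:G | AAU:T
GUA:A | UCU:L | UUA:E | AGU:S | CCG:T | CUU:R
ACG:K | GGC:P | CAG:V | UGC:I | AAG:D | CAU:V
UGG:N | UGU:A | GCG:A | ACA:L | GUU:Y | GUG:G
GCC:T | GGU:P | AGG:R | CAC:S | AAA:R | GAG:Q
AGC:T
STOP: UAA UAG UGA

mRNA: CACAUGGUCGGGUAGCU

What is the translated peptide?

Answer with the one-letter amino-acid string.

Answer: GHC

Derivation:
start AUG at pos 3
pos 3: AUG -> G; peptide=G
pos 6: GUC -> H; peptide=GH
pos 9: GGG -> C; peptide=GHC
pos 12: UAG -> STOP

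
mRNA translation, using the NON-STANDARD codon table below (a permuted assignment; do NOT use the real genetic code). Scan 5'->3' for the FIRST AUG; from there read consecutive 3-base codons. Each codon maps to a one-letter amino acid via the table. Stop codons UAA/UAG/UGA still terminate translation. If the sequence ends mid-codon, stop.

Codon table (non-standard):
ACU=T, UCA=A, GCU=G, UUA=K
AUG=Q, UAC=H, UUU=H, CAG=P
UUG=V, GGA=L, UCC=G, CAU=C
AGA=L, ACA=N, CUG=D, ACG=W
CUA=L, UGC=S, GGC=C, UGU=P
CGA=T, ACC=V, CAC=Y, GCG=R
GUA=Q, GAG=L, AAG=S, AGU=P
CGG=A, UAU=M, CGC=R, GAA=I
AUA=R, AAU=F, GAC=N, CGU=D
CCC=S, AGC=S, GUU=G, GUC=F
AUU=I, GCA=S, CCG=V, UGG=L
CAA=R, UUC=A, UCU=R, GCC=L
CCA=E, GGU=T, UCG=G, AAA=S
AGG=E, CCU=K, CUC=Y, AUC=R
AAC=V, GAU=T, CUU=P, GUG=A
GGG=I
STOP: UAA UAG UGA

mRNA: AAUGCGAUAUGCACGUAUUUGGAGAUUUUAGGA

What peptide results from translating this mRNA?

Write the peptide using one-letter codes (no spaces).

start AUG at pos 1
pos 1: AUG -> Q; peptide=Q
pos 4: CGA -> T; peptide=QT
pos 7: UAU -> M; peptide=QTM
pos 10: GCA -> S; peptide=QTMS
pos 13: CGU -> D; peptide=QTMSD
pos 16: AUU -> I; peptide=QTMSDI
pos 19: UGG -> L; peptide=QTMSDIL
pos 22: AGA -> L; peptide=QTMSDILL
pos 25: UUU -> H; peptide=QTMSDILLH
pos 28: UAG -> STOP

Answer: QTMSDILLH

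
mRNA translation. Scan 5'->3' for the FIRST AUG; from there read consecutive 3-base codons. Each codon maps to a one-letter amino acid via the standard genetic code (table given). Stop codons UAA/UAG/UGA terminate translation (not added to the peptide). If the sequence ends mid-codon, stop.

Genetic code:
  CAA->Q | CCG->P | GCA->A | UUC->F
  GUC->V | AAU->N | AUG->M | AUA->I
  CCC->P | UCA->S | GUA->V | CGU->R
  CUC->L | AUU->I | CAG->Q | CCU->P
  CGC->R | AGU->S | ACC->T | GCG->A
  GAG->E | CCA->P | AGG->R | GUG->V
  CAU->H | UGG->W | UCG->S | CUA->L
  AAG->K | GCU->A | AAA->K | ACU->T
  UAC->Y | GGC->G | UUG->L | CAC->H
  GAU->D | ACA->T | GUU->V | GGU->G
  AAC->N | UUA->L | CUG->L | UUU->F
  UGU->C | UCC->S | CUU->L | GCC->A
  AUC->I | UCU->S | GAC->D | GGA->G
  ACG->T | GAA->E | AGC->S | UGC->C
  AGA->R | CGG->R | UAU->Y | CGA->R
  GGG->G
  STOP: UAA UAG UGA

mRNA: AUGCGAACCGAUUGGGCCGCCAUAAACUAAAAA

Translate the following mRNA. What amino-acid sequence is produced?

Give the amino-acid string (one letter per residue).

Answer: MRTDWAAIN

Derivation:
start AUG at pos 0
pos 0: AUG -> M; peptide=M
pos 3: CGA -> R; peptide=MR
pos 6: ACC -> T; peptide=MRT
pos 9: GAU -> D; peptide=MRTD
pos 12: UGG -> W; peptide=MRTDW
pos 15: GCC -> A; peptide=MRTDWA
pos 18: GCC -> A; peptide=MRTDWAA
pos 21: AUA -> I; peptide=MRTDWAAI
pos 24: AAC -> N; peptide=MRTDWAAIN
pos 27: UAA -> STOP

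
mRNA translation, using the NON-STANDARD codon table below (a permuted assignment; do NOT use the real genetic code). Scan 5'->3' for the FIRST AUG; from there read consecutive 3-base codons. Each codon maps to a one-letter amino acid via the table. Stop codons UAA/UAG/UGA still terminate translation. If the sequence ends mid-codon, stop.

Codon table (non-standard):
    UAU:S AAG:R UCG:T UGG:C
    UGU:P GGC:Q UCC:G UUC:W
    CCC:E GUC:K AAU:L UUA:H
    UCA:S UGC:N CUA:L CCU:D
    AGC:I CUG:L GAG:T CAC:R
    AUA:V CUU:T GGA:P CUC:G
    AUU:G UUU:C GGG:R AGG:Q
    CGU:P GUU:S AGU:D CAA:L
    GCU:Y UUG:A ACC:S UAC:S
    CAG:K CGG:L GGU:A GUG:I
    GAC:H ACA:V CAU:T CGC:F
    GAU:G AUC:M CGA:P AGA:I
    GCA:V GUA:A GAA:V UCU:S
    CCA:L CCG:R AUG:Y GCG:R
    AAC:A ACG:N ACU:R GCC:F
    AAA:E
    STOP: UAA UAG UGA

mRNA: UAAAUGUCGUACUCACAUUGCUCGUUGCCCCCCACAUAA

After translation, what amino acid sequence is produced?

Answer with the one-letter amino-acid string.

Answer: YTSSTNTAEEV

Derivation:
start AUG at pos 3
pos 3: AUG -> Y; peptide=Y
pos 6: UCG -> T; peptide=YT
pos 9: UAC -> S; peptide=YTS
pos 12: UCA -> S; peptide=YTSS
pos 15: CAU -> T; peptide=YTSST
pos 18: UGC -> N; peptide=YTSSTN
pos 21: UCG -> T; peptide=YTSSTNT
pos 24: UUG -> A; peptide=YTSSTNTA
pos 27: CCC -> E; peptide=YTSSTNTAE
pos 30: CCC -> E; peptide=YTSSTNTAEE
pos 33: ACA -> V; peptide=YTSSTNTAEEV
pos 36: UAA -> STOP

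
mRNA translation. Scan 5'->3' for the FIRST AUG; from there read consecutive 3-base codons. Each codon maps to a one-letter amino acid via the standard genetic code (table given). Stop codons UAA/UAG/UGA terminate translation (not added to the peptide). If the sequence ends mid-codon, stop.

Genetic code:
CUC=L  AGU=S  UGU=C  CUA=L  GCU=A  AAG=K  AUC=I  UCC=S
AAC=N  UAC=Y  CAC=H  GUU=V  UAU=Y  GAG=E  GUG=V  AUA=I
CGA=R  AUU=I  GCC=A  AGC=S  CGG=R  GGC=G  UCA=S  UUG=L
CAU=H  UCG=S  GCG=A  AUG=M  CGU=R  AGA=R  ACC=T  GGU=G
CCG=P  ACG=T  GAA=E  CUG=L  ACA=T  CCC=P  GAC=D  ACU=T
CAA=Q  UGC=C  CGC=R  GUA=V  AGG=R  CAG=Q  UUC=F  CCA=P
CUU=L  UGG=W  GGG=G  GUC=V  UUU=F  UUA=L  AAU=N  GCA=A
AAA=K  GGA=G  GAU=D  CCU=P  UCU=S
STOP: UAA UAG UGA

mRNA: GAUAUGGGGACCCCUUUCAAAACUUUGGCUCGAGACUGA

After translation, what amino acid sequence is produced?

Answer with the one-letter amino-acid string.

start AUG at pos 3
pos 3: AUG -> M; peptide=M
pos 6: GGG -> G; peptide=MG
pos 9: ACC -> T; peptide=MGT
pos 12: CCU -> P; peptide=MGTP
pos 15: UUC -> F; peptide=MGTPF
pos 18: AAA -> K; peptide=MGTPFK
pos 21: ACU -> T; peptide=MGTPFKT
pos 24: UUG -> L; peptide=MGTPFKTL
pos 27: GCU -> A; peptide=MGTPFKTLA
pos 30: CGA -> R; peptide=MGTPFKTLAR
pos 33: GAC -> D; peptide=MGTPFKTLARD
pos 36: UGA -> STOP

Answer: MGTPFKTLARD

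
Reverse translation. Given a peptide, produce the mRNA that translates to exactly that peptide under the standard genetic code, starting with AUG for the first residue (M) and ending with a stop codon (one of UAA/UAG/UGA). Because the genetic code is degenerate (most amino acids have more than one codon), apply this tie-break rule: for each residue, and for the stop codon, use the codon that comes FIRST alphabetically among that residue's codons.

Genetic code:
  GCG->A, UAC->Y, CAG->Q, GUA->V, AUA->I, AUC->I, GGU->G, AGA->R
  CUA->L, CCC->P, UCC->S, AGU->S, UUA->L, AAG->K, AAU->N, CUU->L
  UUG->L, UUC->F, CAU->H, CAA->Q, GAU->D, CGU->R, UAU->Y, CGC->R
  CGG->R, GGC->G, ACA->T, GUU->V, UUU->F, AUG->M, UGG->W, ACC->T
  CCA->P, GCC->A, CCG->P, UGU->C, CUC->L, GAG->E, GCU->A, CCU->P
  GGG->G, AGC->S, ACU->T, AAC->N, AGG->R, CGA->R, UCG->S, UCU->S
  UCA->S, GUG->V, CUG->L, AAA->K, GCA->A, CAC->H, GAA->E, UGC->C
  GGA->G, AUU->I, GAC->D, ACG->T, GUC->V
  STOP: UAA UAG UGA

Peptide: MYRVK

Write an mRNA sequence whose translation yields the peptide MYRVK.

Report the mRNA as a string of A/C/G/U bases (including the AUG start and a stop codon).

residue 1: M -> AUG (start codon)
residue 2: Y codons sorted = UAC,UAU -> pick first = UAC
residue 3: R codons sorted = AGA,AGG,CGA,CGC,CGG,CGU -> pick first = AGA
residue 4: V codons sorted = GUA,GUC,GUG,GUU -> pick first = GUA
residue 5: K codons sorted = AAA,AAG -> pick first = AAA
terminator: stop codons sorted = UAA,UAG,UGA -> pick first = UAA

Answer: mRNA: AUGUACAGAGUAAAAUAA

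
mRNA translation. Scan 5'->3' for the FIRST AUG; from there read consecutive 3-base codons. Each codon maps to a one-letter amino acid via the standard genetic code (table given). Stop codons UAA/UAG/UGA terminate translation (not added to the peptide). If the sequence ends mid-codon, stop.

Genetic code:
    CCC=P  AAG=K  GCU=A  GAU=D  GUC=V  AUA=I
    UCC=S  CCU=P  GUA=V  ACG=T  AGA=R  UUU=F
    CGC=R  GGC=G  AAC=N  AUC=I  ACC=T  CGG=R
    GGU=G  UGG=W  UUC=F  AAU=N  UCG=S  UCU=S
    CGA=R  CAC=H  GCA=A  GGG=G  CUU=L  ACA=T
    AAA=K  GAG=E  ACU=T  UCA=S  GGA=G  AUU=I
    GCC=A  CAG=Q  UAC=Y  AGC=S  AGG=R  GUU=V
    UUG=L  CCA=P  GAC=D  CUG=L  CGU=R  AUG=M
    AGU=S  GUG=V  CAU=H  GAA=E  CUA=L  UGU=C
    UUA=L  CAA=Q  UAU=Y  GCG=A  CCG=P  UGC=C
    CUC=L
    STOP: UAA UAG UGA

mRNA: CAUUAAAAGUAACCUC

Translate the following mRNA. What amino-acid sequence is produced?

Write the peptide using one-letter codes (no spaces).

Answer: (empty: no AUG start codon)

Derivation:
no AUG start codon found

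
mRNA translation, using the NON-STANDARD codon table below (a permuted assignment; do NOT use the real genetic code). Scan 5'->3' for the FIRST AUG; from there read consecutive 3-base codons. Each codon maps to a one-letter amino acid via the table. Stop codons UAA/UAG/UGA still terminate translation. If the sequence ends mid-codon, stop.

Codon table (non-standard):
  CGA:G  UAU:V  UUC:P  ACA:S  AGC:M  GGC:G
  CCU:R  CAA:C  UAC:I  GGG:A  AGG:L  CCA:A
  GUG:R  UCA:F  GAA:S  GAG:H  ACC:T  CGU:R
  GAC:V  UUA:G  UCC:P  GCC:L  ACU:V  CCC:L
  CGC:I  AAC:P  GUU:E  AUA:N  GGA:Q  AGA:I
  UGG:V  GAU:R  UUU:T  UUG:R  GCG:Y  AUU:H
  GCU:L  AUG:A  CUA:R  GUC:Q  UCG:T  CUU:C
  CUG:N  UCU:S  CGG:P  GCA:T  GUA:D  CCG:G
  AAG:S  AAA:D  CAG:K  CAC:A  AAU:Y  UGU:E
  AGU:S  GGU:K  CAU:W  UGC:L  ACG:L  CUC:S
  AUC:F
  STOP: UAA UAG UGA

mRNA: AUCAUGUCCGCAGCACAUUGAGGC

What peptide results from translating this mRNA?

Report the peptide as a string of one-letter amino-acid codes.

start AUG at pos 3
pos 3: AUG -> A; peptide=A
pos 6: UCC -> P; peptide=AP
pos 9: GCA -> T; peptide=APT
pos 12: GCA -> T; peptide=APTT
pos 15: CAU -> W; peptide=APTTW
pos 18: UGA -> STOP

Answer: APTTW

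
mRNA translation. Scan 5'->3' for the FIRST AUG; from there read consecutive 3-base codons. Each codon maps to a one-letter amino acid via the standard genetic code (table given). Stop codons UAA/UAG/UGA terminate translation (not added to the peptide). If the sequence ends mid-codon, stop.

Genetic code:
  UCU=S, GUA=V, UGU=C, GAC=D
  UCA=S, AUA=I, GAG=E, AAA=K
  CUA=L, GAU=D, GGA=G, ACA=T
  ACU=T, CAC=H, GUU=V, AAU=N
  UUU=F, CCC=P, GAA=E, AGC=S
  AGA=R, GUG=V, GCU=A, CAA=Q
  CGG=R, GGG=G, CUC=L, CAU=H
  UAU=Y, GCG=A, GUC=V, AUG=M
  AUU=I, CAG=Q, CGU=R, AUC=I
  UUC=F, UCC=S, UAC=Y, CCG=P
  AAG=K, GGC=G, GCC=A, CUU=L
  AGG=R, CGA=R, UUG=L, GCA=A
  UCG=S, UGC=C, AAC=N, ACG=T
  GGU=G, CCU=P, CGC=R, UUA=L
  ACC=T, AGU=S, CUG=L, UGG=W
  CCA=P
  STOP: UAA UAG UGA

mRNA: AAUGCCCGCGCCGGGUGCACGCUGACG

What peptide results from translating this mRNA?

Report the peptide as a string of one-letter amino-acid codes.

start AUG at pos 1
pos 1: AUG -> M; peptide=M
pos 4: CCC -> P; peptide=MP
pos 7: GCG -> A; peptide=MPA
pos 10: CCG -> P; peptide=MPAP
pos 13: GGU -> G; peptide=MPAPG
pos 16: GCA -> A; peptide=MPAPGA
pos 19: CGC -> R; peptide=MPAPGAR
pos 22: UGA -> STOP

Answer: MPAPGAR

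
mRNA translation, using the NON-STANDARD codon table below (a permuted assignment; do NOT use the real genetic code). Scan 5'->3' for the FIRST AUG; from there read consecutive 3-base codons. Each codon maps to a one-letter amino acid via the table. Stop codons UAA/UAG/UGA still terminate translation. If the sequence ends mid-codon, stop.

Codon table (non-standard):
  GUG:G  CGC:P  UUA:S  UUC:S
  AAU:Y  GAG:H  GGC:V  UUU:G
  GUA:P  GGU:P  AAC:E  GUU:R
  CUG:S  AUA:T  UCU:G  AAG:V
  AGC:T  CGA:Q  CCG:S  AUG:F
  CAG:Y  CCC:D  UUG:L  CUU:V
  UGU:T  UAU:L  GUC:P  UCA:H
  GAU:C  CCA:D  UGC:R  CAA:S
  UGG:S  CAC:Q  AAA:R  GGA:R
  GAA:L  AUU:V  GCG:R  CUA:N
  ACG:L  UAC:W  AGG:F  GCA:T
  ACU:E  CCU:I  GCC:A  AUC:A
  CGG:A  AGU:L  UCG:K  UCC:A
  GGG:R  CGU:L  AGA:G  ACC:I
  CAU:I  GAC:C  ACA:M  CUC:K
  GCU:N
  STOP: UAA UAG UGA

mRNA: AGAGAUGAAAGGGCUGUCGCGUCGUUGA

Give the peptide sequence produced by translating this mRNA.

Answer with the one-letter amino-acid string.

Answer: FRRSKLL

Derivation:
start AUG at pos 4
pos 4: AUG -> F; peptide=F
pos 7: AAA -> R; peptide=FR
pos 10: GGG -> R; peptide=FRR
pos 13: CUG -> S; peptide=FRRS
pos 16: UCG -> K; peptide=FRRSK
pos 19: CGU -> L; peptide=FRRSKL
pos 22: CGU -> L; peptide=FRRSKLL
pos 25: UGA -> STOP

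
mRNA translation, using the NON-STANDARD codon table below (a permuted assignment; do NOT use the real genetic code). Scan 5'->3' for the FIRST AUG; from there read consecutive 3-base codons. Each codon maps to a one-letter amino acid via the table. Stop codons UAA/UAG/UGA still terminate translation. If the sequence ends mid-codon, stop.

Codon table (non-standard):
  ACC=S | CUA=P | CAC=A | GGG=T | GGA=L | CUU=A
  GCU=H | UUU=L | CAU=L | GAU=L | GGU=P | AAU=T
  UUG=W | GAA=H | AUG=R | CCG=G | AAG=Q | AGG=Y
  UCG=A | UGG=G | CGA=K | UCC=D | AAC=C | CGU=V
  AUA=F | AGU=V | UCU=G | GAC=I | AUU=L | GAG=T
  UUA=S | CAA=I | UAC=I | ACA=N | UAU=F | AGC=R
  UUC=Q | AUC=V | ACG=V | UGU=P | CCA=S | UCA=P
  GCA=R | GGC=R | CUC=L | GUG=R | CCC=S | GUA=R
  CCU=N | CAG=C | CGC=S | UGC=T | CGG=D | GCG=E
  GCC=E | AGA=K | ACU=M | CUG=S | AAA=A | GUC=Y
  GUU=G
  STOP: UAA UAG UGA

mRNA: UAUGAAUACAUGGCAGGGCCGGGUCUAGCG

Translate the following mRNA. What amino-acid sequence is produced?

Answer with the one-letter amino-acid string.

start AUG at pos 1
pos 1: AUG -> R; peptide=R
pos 4: AAU -> T; peptide=RT
pos 7: ACA -> N; peptide=RTN
pos 10: UGG -> G; peptide=RTNG
pos 13: CAG -> C; peptide=RTNGC
pos 16: GGC -> R; peptide=RTNGCR
pos 19: CGG -> D; peptide=RTNGCRD
pos 22: GUC -> Y; peptide=RTNGCRDY
pos 25: UAG -> STOP

Answer: RTNGCRDY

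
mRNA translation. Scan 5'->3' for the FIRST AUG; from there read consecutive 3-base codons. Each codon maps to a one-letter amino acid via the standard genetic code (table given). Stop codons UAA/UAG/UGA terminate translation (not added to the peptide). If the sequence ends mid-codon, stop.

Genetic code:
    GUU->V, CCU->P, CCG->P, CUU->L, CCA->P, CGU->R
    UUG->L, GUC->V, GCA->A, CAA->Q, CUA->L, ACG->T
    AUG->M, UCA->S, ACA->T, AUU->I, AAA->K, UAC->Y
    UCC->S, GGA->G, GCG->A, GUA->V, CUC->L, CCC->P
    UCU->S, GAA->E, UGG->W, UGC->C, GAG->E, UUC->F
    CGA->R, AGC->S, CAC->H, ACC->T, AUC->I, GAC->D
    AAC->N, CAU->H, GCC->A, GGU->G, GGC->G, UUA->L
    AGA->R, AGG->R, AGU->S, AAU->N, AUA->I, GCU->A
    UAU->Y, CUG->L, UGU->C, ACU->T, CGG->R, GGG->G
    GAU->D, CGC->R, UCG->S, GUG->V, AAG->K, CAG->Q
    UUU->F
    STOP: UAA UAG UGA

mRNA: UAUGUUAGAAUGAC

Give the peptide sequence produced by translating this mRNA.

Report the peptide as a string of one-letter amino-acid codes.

Answer: MLE

Derivation:
start AUG at pos 1
pos 1: AUG -> M; peptide=M
pos 4: UUA -> L; peptide=ML
pos 7: GAA -> E; peptide=MLE
pos 10: UGA -> STOP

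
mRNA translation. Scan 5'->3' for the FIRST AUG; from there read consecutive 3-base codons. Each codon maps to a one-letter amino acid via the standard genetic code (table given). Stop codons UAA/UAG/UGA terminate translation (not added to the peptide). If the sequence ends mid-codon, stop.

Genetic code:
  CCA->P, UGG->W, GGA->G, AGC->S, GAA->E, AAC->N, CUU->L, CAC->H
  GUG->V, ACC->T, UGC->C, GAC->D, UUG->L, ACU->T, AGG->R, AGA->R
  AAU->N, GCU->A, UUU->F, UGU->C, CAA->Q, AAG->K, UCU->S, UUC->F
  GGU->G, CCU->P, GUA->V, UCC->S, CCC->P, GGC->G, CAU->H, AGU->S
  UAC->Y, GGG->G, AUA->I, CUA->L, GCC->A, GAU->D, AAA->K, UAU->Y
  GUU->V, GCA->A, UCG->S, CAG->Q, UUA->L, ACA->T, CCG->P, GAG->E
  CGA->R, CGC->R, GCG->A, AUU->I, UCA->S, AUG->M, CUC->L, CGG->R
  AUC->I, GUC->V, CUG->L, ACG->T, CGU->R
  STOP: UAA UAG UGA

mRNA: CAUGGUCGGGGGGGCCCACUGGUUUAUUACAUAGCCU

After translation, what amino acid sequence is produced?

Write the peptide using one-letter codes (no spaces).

Answer: MVGGAHWFIT

Derivation:
start AUG at pos 1
pos 1: AUG -> M; peptide=M
pos 4: GUC -> V; peptide=MV
pos 7: GGG -> G; peptide=MVG
pos 10: GGG -> G; peptide=MVGG
pos 13: GCC -> A; peptide=MVGGA
pos 16: CAC -> H; peptide=MVGGAH
pos 19: UGG -> W; peptide=MVGGAHW
pos 22: UUU -> F; peptide=MVGGAHWF
pos 25: AUU -> I; peptide=MVGGAHWFI
pos 28: ACA -> T; peptide=MVGGAHWFIT
pos 31: UAG -> STOP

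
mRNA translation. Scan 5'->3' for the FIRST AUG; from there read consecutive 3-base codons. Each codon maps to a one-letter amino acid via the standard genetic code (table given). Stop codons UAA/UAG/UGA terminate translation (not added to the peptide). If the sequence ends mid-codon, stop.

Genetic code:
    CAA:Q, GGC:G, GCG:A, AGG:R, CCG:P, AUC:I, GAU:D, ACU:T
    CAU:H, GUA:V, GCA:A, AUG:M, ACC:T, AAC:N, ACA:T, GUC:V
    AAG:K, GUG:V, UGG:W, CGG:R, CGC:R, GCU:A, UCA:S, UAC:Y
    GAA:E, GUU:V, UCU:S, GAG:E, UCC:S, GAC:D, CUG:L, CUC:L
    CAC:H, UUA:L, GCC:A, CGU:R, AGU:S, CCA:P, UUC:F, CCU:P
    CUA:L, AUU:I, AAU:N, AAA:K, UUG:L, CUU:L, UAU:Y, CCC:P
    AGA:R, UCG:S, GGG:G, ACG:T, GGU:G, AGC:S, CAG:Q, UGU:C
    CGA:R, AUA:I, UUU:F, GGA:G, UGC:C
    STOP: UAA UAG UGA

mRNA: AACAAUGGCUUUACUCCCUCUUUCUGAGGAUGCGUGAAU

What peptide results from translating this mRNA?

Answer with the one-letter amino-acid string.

Answer: MALLPLSEDA

Derivation:
start AUG at pos 4
pos 4: AUG -> M; peptide=M
pos 7: GCU -> A; peptide=MA
pos 10: UUA -> L; peptide=MAL
pos 13: CUC -> L; peptide=MALL
pos 16: CCU -> P; peptide=MALLP
pos 19: CUU -> L; peptide=MALLPL
pos 22: UCU -> S; peptide=MALLPLS
pos 25: GAG -> E; peptide=MALLPLSE
pos 28: GAU -> D; peptide=MALLPLSED
pos 31: GCG -> A; peptide=MALLPLSEDA
pos 34: UGA -> STOP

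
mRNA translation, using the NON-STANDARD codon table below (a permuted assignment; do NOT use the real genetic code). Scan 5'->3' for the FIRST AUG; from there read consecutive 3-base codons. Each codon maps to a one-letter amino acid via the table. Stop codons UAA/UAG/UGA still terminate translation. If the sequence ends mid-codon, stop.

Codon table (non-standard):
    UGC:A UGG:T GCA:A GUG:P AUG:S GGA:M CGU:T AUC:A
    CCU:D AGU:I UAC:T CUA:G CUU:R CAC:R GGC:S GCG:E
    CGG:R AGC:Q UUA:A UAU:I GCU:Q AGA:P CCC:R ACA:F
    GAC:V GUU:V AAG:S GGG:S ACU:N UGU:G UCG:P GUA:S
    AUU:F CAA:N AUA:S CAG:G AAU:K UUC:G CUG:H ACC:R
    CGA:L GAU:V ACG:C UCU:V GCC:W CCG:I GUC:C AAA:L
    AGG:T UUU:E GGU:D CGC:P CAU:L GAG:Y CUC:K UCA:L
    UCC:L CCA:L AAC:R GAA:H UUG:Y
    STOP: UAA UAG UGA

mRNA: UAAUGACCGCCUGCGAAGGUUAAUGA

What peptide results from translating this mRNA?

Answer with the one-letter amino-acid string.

start AUG at pos 2
pos 2: AUG -> S; peptide=S
pos 5: ACC -> R; peptide=SR
pos 8: GCC -> W; peptide=SRW
pos 11: UGC -> A; peptide=SRWA
pos 14: GAA -> H; peptide=SRWAH
pos 17: GGU -> D; peptide=SRWAHD
pos 20: UAA -> STOP

Answer: SRWAHD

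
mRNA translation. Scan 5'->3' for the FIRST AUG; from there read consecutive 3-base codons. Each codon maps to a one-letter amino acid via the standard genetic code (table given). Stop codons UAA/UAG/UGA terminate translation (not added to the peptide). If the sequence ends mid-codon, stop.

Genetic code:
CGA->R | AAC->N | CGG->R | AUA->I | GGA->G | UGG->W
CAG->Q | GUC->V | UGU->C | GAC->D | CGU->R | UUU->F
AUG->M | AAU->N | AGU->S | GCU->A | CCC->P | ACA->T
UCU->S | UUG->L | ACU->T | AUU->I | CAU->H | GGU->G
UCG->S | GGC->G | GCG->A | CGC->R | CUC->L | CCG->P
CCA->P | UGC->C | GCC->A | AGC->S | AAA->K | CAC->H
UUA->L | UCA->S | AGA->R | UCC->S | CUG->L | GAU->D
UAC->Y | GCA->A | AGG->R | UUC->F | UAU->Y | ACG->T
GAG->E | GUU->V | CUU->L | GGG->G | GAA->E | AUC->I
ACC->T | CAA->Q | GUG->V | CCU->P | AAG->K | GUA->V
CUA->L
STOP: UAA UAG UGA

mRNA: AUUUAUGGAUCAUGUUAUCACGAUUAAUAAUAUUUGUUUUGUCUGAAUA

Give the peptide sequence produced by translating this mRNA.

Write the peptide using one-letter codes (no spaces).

start AUG at pos 4
pos 4: AUG -> M; peptide=M
pos 7: GAU -> D; peptide=MD
pos 10: CAU -> H; peptide=MDH
pos 13: GUU -> V; peptide=MDHV
pos 16: AUC -> I; peptide=MDHVI
pos 19: ACG -> T; peptide=MDHVIT
pos 22: AUU -> I; peptide=MDHVITI
pos 25: AAU -> N; peptide=MDHVITIN
pos 28: AAU -> N; peptide=MDHVITINN
pos 31: AUU -> I; peptide=MDHVITINNI
pos 34: UGU -> C; peptide=MDHVITINNIC
pos 37: UUU -> F; peptide=MDHVITINNICF
pos 40: GUC -> V; peptide=MDHVITINNICFV
pos 43: UGA -> STOP

Answer: MDHVITINNICFV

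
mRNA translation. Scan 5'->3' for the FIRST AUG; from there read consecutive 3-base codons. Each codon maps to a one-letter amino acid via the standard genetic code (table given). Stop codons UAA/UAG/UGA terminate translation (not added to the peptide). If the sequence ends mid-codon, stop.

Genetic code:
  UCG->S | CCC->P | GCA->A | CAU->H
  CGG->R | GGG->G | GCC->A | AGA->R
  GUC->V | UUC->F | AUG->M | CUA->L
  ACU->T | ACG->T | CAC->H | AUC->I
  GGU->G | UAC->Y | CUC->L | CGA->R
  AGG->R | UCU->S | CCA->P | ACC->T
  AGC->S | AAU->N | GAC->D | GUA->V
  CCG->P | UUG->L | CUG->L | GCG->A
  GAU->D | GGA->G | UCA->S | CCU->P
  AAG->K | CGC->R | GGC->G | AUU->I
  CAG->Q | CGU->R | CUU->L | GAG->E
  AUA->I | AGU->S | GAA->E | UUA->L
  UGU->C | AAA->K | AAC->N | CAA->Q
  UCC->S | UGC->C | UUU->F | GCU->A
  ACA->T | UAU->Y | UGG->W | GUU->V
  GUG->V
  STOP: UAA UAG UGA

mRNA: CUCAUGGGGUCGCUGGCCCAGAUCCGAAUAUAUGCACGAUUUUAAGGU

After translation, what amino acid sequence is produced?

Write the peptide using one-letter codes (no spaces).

start AUG at pos 3
pos 3: AUG -> M; peptide=M
pos 6: GGG -> G; peptide=MG
pos 9: UCG -> S; peptide=MGS
pos 12: CUG -> L; peptide=MGSL
pos 15: GCC -> A; peptide=MGSLA
pos 18: CAG -> Q; peptide=MGSLAQ
pos 21: AUC -> I; peptide=MGSLAQI
pos 24: CGA -> R; peptide=MGSLAQIR
pos 27: AUA -> I; peptide=MGSLAQIRI
pos 30: UAU -> Y; peptide=MGSLAQIRIY
pos 33: GCA -> A; peptide=MGSLAQIRIYA
pos 36: CGA -> R; peptide=MGSLAQIRIYAR
pos 39: UUU -> F; peptide=MGSLAQIRIYARF
pos 42: UAA -> STOP

Answer: MGSLAQIRIYARF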